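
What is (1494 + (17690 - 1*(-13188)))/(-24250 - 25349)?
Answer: -32372/49599 ≈ -0.65267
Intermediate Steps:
(1494 + (17690 - 1*(-13188)))/(-24250 - 25349) = (1494 + (17690 + 13188))/(-49599) = (1494 + 30878)*(-1/49599) = 32372*(-1/49599) = -32372/49599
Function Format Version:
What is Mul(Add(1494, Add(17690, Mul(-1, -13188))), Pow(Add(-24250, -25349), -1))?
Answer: Rational(-32372, 49599) ≈ -0.65267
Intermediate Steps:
Mul(Add(1494, Add(17690, Mul(-1, -13188))), Pow(Add(-24250, -25349), -1)) = Mul(Add(1494, Add(17690, 13188)), Pow(-49599, -1)) = Mul(Add(1494, 30878), Rational(-1, 49599)) = Mul(32372, Rational(-1, 49599)) = Rational(-32372, 49599)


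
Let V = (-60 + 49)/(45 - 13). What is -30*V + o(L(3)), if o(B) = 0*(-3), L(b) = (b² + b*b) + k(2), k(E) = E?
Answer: 165/16 ≈ 10.313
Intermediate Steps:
V = -11/32 ≈ -0.34375
L(b) = 2 + 2*b² (L(b) = (b² + b*b) + 2 = (b² + b²) + 2 = 2*b² + 2 = 2 + 2*b²)
o(B) = 0
-30*V + o(L(3)) = -30*(-11/32) + 0 = 165/16 + 0 = 165/16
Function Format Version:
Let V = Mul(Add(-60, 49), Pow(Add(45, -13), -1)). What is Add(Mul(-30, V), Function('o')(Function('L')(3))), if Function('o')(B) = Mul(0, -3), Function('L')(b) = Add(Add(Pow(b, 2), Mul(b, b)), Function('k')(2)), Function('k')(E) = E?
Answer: Rational(165, 16) ≈ 10.313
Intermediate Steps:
V = Rational(-11, 32) (V = Mul(-11, Pow(32, -1)) = Mul(-11, Rational(1, 32)) = Rational(-11, 32) ≈ -0.34375)
Function('L')(b) = Add(2, Mul(2, Pow(b, 2))) (Function('L')(b) = Add(Add(Pow(b, 2), Mul(b, b)), 2) = Add(Add(Pow(b, 2), Pow(b, 2)), 2) = Add(Mul(2, Pow(b, 2)), 2) = Add(2, Mul(2, Pow(b, 2))))
Function('o')(B) = 0
Add(Mul(-30, V), Function('o')(Function('L')(3))) = Add(Mul(-30, Rational(-11, 32)), 0) = Add(Rational(165, 16), 0) = Rational(165, 16)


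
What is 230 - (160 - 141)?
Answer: 211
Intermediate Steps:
230 - (160 - 141) = 230 - 1*19 = 230 - 19 = 211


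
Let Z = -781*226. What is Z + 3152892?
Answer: 2976386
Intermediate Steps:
Z = -176506
Z + 3152892 = -176506 + 3152892 = 2976386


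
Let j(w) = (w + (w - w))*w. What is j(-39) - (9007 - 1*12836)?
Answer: 5350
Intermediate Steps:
j(w) = w**2 (j(w) = (w + 0)*w = w*w = w**2)
j(-39) - (9007 - 1*12836) = (-39)**2 - (9007 - 1*12836) = 1521 - (9007 - 12836) = 1521 - 1*(-3829) = 1521 + 3829 = 5350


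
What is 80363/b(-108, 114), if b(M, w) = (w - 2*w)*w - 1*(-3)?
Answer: -80363/12993 ≈ -6.1851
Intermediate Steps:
b(M, w) = 3 - w**2 (b(M, w) = (-w)*w + 3 = -w**2 + 3 = 3 - w**2)
80363/b(-108, 114) = 80363/(3 - 1*114**2) = 80363/(3 - 1*12996) = 80363/(3 - 12996) = 80363/(-12993) = 80363*(-1/12993) = -80363/12993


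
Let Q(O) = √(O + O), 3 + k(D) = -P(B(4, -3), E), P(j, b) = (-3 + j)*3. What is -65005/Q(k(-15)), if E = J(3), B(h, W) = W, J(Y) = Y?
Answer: -13001*√30/6 ≈ -11868.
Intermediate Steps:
E = 3
P(j, b) = -9 + 3*j
k(D) = 15 (k(D) = -3 - (-9 + 3*(-3)) = -3 - (-9 - 9) = -3 - 1*(-18) = -3 + 18 = 15)
Q(O) = √2*√O (Q(O) = √(2*O) = √2*√O)
-65005/Q(k(-15)) = -65005*√30/30 = -13001*√30/6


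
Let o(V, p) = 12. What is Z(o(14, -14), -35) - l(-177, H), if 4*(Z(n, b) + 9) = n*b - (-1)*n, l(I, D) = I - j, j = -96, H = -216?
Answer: -30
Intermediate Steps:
l(I, D) = 96 + I (l(I, D) = I - 1*(-96) = I + 96 = 96 + I)
Z(n, b) = -9 + n/4 + b*n/4 (Z(n, b) = -9 + (n*b - (-1)*n)/4 = -9 + (b*n + n)/4 = -9 + (n + b*n)/4 = -9 + (n/4 + b*n/4) = -9 + n/4 + b*n/4)
Z(o(14, -14), -35) - l(-177, H) = (-9 + (¼)*12 + (¼)*(-35)*12) - (96 - 177) = (-9 + 3 - 105) - 1*(-81) = -111 + 81 = -30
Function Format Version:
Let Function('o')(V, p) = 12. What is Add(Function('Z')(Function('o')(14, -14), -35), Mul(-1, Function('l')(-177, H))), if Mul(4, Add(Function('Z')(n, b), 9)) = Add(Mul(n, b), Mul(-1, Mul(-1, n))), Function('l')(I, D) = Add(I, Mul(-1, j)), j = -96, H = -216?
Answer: -30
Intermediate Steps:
Function('l')(I, D) = Add(96, I) (Function('l')(I, D) = Add(I, Mul(-1, -96)) = Add(I, 96) = Add(96, I))
Function('Z')(n, b) = Add(-9, Mul(Rational(1, 4), n), Mul(Rational(1, 4), b, n)) (Function('Z')(n, b) = Add(-9, Mul(Rational(1, 4), Add(Mul(n, b), Mul(-1, Mul(-1, n))))) = Add(-9, Mul(Rational(1, 4), Add(Mul(b, n), n))) = Add(-9, Mul(Rational(1, 4), Add(n, Mul(b, n)))) = Add(-9, Add(Mul(Rational(1, 4), n), Mul(Rational(1, 4), b, n))) = Add(-9, Mul(Rational(1, 4), n), Mul(Rational(1, 4), b, n)))
Add(Function('Z')(Function('o')(14, -14), -35), Mul(-1, Function('l')(-177, H))) = Add(Add(-9, Mul(Rational(1, 4), 12), Mul(Rational(1, 4), -35, 12)), Mul(-1, Add(96, -177))) = Add(Add(-9, 3, -105), Mul(-1, -81)) = Add(-111, 81) = -30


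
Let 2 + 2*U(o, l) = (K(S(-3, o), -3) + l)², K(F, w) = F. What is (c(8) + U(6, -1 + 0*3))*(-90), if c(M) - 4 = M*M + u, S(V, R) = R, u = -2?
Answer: -6975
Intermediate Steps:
c(M) = 2 + M² (c(M) = 4 + (M*M - 2) = 4 + (M² - 2) = 4 + (-2 + M²) = 2 + M²)
U(o, l) = -1 + (l + o)²/2 (U(o, l) = -1 + (o + l)²/2 = -1 + (l + o)²/2)
(c(8) + U(6, -1 + 0*3))*(-90) = ((2 + 8²) + (-1 + ((-1 + 0*3) + 6)²/2))*(-90) = ((2 + 64) + (-1 + ((-1 + 0) + 6)²/2))*(-90) = (66 + (-1 + (-1 + 6)²/2))*(-90) = (66 + (-1 + (½)*5²))*(-90) = (66 + (-1 + (½)*25))*(-90) = (66 + (-1 + 25/2))*(-90) = (66 + 23/2)*(-90) = (155/2)*(-90) = -6975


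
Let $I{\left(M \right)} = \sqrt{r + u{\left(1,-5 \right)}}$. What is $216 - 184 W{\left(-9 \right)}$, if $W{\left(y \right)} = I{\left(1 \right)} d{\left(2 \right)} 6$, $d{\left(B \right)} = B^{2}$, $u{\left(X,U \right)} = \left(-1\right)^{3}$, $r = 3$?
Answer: $216 - 4416 \sqrt{2} \approx -6029.2$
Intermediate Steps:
$u{\left(X,U \right)} = -1$
$I{\left(M \right)} = \sqrt{2}$ ($I{\left(M \right)} = \sqrt{3 - 1} = \sqrt{2}$)
$W{\left(y \right)} = 24 \sqrt{2}$ ($W{\left(y \right)} = \sqrt{2} \cdot 2^{2} \cdot 6 = \sqrt{2} \cdot 4 \cdot 6 = 4 \sqrt{2} \cdot 6 = 24 \sqrt{2}$)
$216 - 184 W{\left(-9 \right)} = 216 - 184 \cdot 24 \sqrt{2} = 216 - 4416 \sqrt{2}$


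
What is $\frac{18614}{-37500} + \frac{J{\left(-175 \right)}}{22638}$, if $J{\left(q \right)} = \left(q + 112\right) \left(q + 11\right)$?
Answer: $- \frac{403973}{10106250} \approx -0.039973$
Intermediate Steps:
$J{\left(q \right)} = \left(11 + q\right) \left(112 + q\right)$ ($J{\left(q \right)} = \left(112 + q\right) \left(11 + q\right) = \left(11 + q\right) \left(112 + q\right)$)
$\frac{18614}{-37500} + \frac{J{\left(-175 \right)}}{22638} = \frac{18614}{-37500} + \frac{1232 + \left(-175\right)^{2} + 123 \left(-175\right)}{22638} = 18614 \left(- \frac{1}{37500}\right) + \left(1232 + 30625 - 21525\right) \frac{1}{22638} = - \frac{9307}{18750} + 10332 \cdot \frac{1}{22638} = - \frac{9307}{18750} + \frac{246}{539} = - \frac{403973}{10106250}$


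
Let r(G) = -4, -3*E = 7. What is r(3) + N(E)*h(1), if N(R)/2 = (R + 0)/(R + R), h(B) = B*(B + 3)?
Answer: 0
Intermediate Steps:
E = -7/3 (E = -⅓*7 = -7/3 ≈ -2.3333)
h(B) = B*(3 + B)
N(R) = 1 (N(R) = 2*((R + 0)/(R + R)) = 2*(R/((2*R))) = 2*(R*(1/(2*R))) = 2*(½) = 1)
r(3) + N(E)*h(1) = -4 + 1*(1*(3 + 1)) = -4 + 1*(1*4) = -4 + 1*4 = -4 + 4 = 0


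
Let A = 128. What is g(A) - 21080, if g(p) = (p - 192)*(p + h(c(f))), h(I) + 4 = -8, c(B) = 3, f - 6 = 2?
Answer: -28504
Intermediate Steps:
f = 8 (f = 6 + 2 = 8)
h(I) = -12 (h(I) = -4 - 8 = -12)
g(p) = (-192 + p)*(-12 + p) (g(p) = (p - 192)*(p - 12) = (-192 + p)*(-12 + p))
g(A) - 21080 = (2304 + 128² - 204*128) - 21080 = (2304 + 16384 - 26112) - 21080 = -7424 - 21080 = -28504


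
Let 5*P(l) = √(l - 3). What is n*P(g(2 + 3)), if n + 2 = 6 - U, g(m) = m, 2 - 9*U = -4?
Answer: 2*√2/3 ≈ 0.94281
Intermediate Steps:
U = ⅔ (U = 2/9 - ⅑*(-4) = 2/9 + 4/9 = ⅔ ≈ 0.66667)
n = 10/3 (n = -2 + (6 - 1*⅔) = -2 + (6 - ⅔) = -2 + 16/3 = 10/3 ≈ 3.3333)
P(l) = √(-3 + l)/5 (P(l) = √(l - 3)/5 = √(-3 + l)/5)
n*P(g(2 + 3)) = 10*(√(-3 + (2 + 3))/5)/3 = 10*(√(-3 + 5)/5)/3 = 10*(√2/5)/3 = 2*√2/3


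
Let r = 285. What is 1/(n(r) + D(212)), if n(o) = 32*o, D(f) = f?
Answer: 1/9332 ≈ 0.00010716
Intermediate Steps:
1/(n(r) + D(212)) = 1/(32*285 + 212) = 1/(9120 + 212) = 1/9332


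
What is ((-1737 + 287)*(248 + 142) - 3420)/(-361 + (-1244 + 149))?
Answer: 71115/182 ≈ 390.74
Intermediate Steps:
((-1737 + 287)*(248 + 142) - 3420)/(-361 + (-1244 + 149)) = (-1450*390 - 3420)/(-361 - 1095) = (-565500 - 3420)/(-1456) = -568920*(-1/1456) = 71115/182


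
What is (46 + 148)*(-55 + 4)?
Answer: -9894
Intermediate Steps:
(46 + 148)*(-55 + 4) = 194*(-51) = -9894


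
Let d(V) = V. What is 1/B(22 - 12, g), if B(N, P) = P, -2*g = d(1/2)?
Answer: -4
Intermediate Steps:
g = -¼ (g = -½/2 = -½*½ = -¼ ≈ -0.25000)
1/B(22 - 12, g) = 1/(-¼) = -4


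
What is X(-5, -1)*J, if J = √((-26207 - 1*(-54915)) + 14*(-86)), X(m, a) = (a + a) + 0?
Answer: -24*√191 ≈ -331.69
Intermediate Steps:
X(m, a) = 2*a (X(m, a) = 2*a + 0 = 2*a)
J = 12*√191 (J = √((-26207 + 54915) - 1204) = √(28708 - 1204) = √27504 = 12*√191 ≈ 165.84)
X(-5, -1)*J = (2*(-1))*(12*√191) = -24*√191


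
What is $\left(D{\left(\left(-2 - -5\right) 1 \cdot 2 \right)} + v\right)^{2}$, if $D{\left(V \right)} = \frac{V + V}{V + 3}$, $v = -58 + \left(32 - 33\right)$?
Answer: $\frac{29929}{9} \approx 3325.4$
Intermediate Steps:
$v = -59$ ($v = -58 - 1 = -59$)
$D{\left(V \right)} = \frac{2 V}{3 + V}$
$\left(D{\left(\left(-2 - -5\right) 1 \cdot 2 \right)} + v\right)^{2} = \left(\frac{2 \left(-2 - -5\right) 1 \cdot 2}{3 + \left(-2 - -5\right) 1 \cdot 2} - 59\right)^{2} = \left(\frac{2 \left(-2 + 5\right) 1 \cdot 2}{3 + \left(-2 + 5\right) 1 \cdot 2} - 59\right)^{2} = \left(\frac{2 \cdot 3 \cdot 1 \cdot 2}{3 + 3 \cdot 1 \cdot 2} - 59\right)^{2} = \left(\frac{2 \cdot 3 \cdot 2}{3 + 3 \cdot 2} - 59\right)^{2} = \left(2 \cdot 6 \frac{1}{3 + 6} - 59\right)^{2} = \left(2 \cdot 6 \cdot \frac{1}{9} - 59\right)^{2} = \left(\frac{4}{3} - 59\right)^{2} = \left(- \frac{173}{3}\right)^{2} = \frac{29929}{9}$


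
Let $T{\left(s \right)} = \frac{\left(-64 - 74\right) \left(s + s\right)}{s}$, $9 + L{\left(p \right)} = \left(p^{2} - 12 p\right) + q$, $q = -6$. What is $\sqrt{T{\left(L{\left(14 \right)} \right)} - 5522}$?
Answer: $i \sqrt{5798} \approx 76.145 i$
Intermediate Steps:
$L{\left(p \right)} = -15 + p^{2} - 12 p$ ($L{\left(p \right)} = -9 - \left(6 - p^{2} + 12 p\right) = -15 + p^{2} - 12 p$)
$T{\left(s \right)} = -276$ ($T{\left(s \right)} = \frac{\left(-138\right) 2 s}{s} = \frac{\left(-276\right) s}{s} = -276$)
$\sqrt{T{\left(L{\left(14 \right)} \right)} - 5522} = \sqrt{-276 - 5522} = \sqrt{-5798} = i \sqrt{5798}$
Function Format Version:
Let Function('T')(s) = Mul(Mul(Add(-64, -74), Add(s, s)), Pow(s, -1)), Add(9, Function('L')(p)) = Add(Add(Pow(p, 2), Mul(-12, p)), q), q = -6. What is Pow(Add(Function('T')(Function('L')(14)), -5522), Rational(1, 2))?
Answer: Mul(I, Pow(5798, Rational(1, 2))) ≈ Mul(76.145, I)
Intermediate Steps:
Function('L')(p) = Add(-15, Pow(p, 2), Mul(-12, p)) (Function('L')(p) = Add(-9, Add(Add(Pow(p, 2), Mul(-12, p)), -6)) = Add(-9, Add(-6, Pow(p, 2), Mul(-12, p))) = Add(-15, Pow(p, 2), Mul(-12, p)))
Function('T')(s) = -276 (Function('T')(s) = Mul(Mul(-138, Mul(2, s)), Pow(s, -1)) = Mul(Mul(-276, s), Pow(s, -1)) = -276)
Pow(Add(Function('T')(Function('L')(14)), -5522), Rational(1, 2)) = Pow(Add(-276, -5522), Rational(1, 2)) = Pow(-5798, Rational(1, 2)) = Mul(I, Pow(5798, Rational(1, 2)))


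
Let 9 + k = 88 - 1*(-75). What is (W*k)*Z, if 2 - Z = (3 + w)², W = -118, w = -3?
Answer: -36344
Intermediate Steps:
Z = 2 (Z = 2 - (3 - 3)² = 2 - 1*0² = 2 - 1*0 = 2 + 0 = 2)
k = 154 (k = -9 + (88 - 1*(-75)) = -9 + (88 + 75) = -9 + 163 = 154)
(W*k)*Z = -118*154*2 = -18172*2 = -36344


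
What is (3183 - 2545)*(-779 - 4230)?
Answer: -3195742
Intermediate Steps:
(3183 - 2545)*(-779 - 4230) = 638*(-5009) = -3195742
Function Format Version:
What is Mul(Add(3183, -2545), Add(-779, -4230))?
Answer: -3195742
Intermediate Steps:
Mul(Add(3183, -2545), Add(-779, -4230)) = Mul(638, -5009) = -3195742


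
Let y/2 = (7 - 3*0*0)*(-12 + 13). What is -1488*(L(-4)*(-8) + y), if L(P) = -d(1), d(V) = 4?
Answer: -68448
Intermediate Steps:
L(P) = -4 (L(P) = -1*4 = -4)
y = 14 (y = 2*((7 - 3*0*0)*(-12 + 13)) = 2*((7 + 0*0)*1) = 2*((7 + 0)*1) = 2*(7*1) = 2*7 = 14)
-1488*(L(-4)*(-8) + y) = -1488*(-4*(-8) + 14) = -1488*(32 + 14) = -1488*46 = -68448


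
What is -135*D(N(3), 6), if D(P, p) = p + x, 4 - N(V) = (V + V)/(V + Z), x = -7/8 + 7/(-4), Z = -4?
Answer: -3645/8 ≈ -455.63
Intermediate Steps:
x = -21/8 (x = -7*⅛ + 7*(-¼) = -7/8 - 7/4 = -21/8 ≈ -2.6250)
N(V) = 4 - 2*V/(-4 + V) (N(V) = 4 - (V + V)/(V - 4) = 4 - 2*V/(-4 + V))
D(P, p) = -21/8 + p (D(P, p) = p - 21/8 = -21/8 + p)
-135*D(N(3), 6) = -135*(-21/8 + 6) = -135*27/8 = -3645/8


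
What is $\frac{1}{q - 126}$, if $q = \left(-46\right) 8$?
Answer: $- \frac{1}{494} \approx -0.0020243$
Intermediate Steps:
$q = -368$
$\frac{1}{q - 126} = \frac{1}{-368 - 126} = \frac{1}{-494} = - \frac{1}{494}$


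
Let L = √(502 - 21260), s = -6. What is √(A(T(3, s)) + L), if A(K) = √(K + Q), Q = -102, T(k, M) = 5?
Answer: √I*√(√97 + √20758) ≈ 8.7728 + 8.7728*I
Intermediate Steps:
L = I*√20758 (L = √(-20758) = I*√20758 ≈ 144.08*I)
A(K) = √(-102 + K) (A(K) = √(K - 102) = √(-102 + K))
√(A(T(3, s)) + L) = √(√(-102 + 5) + I*√20758) = √(√(-97) + I*√20758) = √(I*√97 + I*√20758)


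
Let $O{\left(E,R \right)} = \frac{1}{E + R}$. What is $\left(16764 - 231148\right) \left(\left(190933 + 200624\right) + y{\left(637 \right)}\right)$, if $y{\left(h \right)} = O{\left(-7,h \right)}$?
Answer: $- \frac{26442220211912}{315} \approx -8.3943 \cdot 10^{10}$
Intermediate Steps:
$y{\left(h \right)} = \frac{1}{-7 + h}$
$\left(16764 - 231148\right) \left(\left(190933 + 200624\right) + y{\left(637 \right)}\right) = \left(16764 - 231148\right) \left(\left(190933 + 200624\right) + \frac{1}{-7 + 637}\right) = - 214384 \left(391557 + \frac{1}{630}\right) = \left(-214384\right) \frac{246680911}{630} = - \frac{26442220211912}{315}$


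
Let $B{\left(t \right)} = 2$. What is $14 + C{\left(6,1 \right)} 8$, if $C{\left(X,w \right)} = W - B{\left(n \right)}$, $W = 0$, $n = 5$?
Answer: $-2$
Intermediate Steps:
$C{\left(X,w \right)} = -2$ ($C{\left(X,w \right)} = 0 - 2 = -2$)
$14 + C{\left(6,1 \right)} 8 = 14 - 16 = -2$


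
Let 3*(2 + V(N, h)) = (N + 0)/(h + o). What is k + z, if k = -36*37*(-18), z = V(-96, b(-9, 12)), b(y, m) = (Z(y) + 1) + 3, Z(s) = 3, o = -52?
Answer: 1078862/45 ≈ 23975.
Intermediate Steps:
b(y, m) = 7 (b(y, m) = (3 + 1) + 3 = 4 + 3 = 7)
V(N, h) = -2 + N/(3*(-52 + h)) (V(N, h) = -2 + ((N + 0)/(h - 52))/3 = -2 + (N/(-52 + h))/3 = -2 + N/(3*(-52 + h)))
z = -58/45 (z = (312 - 96 - 6*7)/(3*(-52 + 7)) = (⅓)*(312 - 96 - 42)/(-45) = (⅓)*(-1/45)*174 = -58/45 ≈ -1.2889)
k = 23976 (k = -1332*(-18) = 23976)
k + z = 23976 - 58/45 = 1078862/45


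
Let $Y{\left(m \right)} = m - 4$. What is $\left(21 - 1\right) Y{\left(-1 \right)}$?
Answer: $-100$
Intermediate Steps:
$Y{\left(m \right)} = -4 + m$ ($Y{\left(m \right)} = m - 4 = -4 + m$)
$\left(21 - 1\right) Y{\left(-1 \right)} = \left(21 - 1\right) \left(-4 - 1\right) = 20 \left(-5\right) = -100$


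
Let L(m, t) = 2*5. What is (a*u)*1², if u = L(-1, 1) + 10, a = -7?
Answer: -140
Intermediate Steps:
L(m, t) = 10
u = 20 (u = 10 + 10 = 20)
(a*u)*1² = -7*20*1² = -140*1 = -140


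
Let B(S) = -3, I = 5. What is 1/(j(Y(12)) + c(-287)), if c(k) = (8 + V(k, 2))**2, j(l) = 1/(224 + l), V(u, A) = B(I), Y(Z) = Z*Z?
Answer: 368/9201 ≈ 0.039996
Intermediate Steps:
Y(Z) = Z**2
V(u, A) = -3
c(k) = 25 (c(k) = (8 - 3)**2 = 5**2 = 25)
1/(j(Y(12)) + c(-287)) = 1/(1/(224 + 12**2) + 25) = 1/(1/(224 + 144) + 25) = 1/(1/368 + 25) = 1/(9201/368) = 368/9201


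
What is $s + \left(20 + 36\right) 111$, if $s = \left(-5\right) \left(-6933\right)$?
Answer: $40881$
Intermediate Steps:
$s = 34665$
$s + \left(20 + 36\right) 111 = 34665 + \left(20 + 36\right) 111 = 34665 + 56 \cdot 111 = 34665 + 6216 = 40881$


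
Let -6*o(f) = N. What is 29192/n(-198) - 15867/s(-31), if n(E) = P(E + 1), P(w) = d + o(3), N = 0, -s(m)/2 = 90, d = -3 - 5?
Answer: -71217/20 ≈ -3560.9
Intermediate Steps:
d = -8
s(m) = -180 (s(m) = -2*90 = -180)
o(f) = 0 (o(f) = -⅙*0 = 0)
P(w) = -8 (P(w) = -8 + 0 = -8)
n(E) = -8
29192/n(-198) - 15867/s(-31) = 29192/(-8) - 15867/(-180) = 29192*(-⅛) - 15867*(-1/180) = -3649 + 1763/20 = -71217/20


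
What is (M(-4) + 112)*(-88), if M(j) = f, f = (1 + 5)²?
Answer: -13024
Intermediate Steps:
f = 36 (f = 6² = 36)
M(j) = 36
(M(-4) + 112)*(-88) = (36 + 112)*(-88) = 148*(-88) = -13024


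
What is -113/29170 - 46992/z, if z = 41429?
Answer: -1375438117/1208483930 ≈ -1.1382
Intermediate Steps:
-113/29170 - 46992/z = -113/29170 - 46992/41429 = -1375438117/1208483930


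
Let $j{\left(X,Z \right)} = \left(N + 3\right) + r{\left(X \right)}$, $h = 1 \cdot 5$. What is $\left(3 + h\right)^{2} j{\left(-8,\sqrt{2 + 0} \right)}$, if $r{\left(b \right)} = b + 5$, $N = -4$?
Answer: $-256$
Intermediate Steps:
$r{\left(b \right)} = 5 + b$
$h = 5$
$j{\left(X,Z \right)} = 4 + X$ ($j{\left(X,Z \right)} = \left(-4 + 3\right) + \left(5 + X\right) = -1 + \left(5 + X\right) = 4 + X$)
$\left(3 + h\right)^{2} j{\left(-8,\sqrt{2 + 0} \right)} = \left(3 + 5\right)^{2} \left(4 - 8\right) = 8^{2} \left(-4\right) = 64 \left(-4\right) = -256$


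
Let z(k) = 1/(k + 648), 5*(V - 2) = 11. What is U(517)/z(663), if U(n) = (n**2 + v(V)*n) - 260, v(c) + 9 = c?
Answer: 1734108207/5 ≈ 3.4682e+8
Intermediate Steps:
V = 21/5 (V = 2 + (1/5)*11 = 2 + 11/5 = 21/5 ≈ 4.2000)
v(c) = -9 + c
U(n) = -260 + n**2 - 24*n/5 (U(n) = (n**2 + (-9 + 21/5)*n) - 260 = (n**2 - 24*n/5) - 260 = -260 + n**2 - 24*n/5)
z(k) = 1/(648 + k)
U(517)/z(663) = (-260 + 517**2 - 24/5*517)/(1/(648 + 663)) = (-260 + 267289 - 12408/5)/(1/1311) = 1322737/(5*(1/1311)) = (1322737/5)*1311 = 1734108207/5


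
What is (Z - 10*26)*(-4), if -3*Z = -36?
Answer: 992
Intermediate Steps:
Z = 12 (Z = -1/3*(-36) = 12)
(Z - 10*26)*(-4) = (12 - 10*26)*(-4) = (12 - 260)*(-4) = -248*(-4) = 992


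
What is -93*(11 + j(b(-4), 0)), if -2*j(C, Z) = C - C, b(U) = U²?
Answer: -1023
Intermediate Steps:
j(C, Z) = 0 (j(C, Z) = -(C - C)/2 = -½*0 = 0)
-93*(11 + j(b(-4), 0)) = -93*(11 + 0) = -93*11 = -1023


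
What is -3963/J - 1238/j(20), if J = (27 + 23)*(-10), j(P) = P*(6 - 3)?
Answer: -19061/1500 ≈ -12.707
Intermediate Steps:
j(P) = 3*P (j(P) = P*3 = 3*P)
J = -500 (J = 50*(-10) = -500)
-3963/J - 1238/j(20) = -3963/(-500) - 1238/(3*20) = -3963*(-1/500) - 1238/60 = 3963/500 - 1238*1/60 = 3963/500 - 619/30 = -19061/1500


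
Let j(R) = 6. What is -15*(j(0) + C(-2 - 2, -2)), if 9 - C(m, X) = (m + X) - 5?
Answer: -390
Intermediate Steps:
C(m, X) = 14 - X - m (C(m, X) = 9 - ((m + X) - 5) = 9 - ((X + m) - 5) = 9 - (-5 + X + m) = 9 + (5 - X - m) = 14 - X - m)
-15*(j(0) + C(-2 - 2, -2)) = -15*(6 + (14 - 1*(-2) - (-2 - 2))) = -15*(6 + (14 + 2 - 1*(-4))) = -15*(6 + (14 + 2 + 4)) = -15*(6 + 20) = -15*26 = -390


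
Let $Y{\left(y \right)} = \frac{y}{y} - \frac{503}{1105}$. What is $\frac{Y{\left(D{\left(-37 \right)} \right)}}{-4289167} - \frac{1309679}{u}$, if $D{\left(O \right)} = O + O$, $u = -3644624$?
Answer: $\frac{6207260107805617}{17273803091969840} \approx 0.35935$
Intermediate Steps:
$D{\left(O \right)} = 2 O$
$Y{\left(y \right)} = \frac{602}{1105}$ ($Y{\left(y \right)} = 1 - \frac{503}{1105} = \frac{602}{1105}$)
$\frac{Y{\left(D{\left(-37 \right)} \right)}}{-4289167} - \frac{1309679}{u} = \frac{602}{1105 \left(-4289167\right)} - \frac{1309679}{-3644624} = \frac{602}{1105} \left(- \frac{1}{4289167}\right) - - \frac{1309679}{3644624} = - \frac{602}{4739529535} + \frac{1309679}{3644624} = \frac{6207260107805617}{17273803091969840}$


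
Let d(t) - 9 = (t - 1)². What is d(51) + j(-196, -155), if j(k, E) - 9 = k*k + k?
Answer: 40738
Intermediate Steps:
d(t) = 9 + (-1 + t)² (d(t) = 9 + (t - 1)² = 9 + (-1 + t)²)
j(k, E) = 9 + k + k² (j(k, E) = 9 + (k*k + k) = 9 + (k² + k) = 9 + (k + k²) = 9 + k + k²)
d(51) + j(-196, -155) = (9 + (-1 + 51)²) + (9 - 196 + (-196)²) = (9 + 50²) + (9 - 196 + 38416) = (9 + 2500) + 38229 = 2509 + 38229 = 40738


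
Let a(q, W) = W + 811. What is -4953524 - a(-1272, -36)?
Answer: -4954299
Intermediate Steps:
a(q, W) = 811 + W
-4953524 - a(-1272, -36) = -4953524 - (811 - 36) = -4953524 - 1*775 = -4953524 - 775 = -4954299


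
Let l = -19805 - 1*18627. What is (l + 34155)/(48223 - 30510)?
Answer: -4277/17713 ≈ -0.24146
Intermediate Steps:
l = -38432 (l = -19805 - 18627 = -38432)
(l + 34155)/(48223 - 30510) = (-38432 + 34155)/(48223 - 30510) = -4277/17713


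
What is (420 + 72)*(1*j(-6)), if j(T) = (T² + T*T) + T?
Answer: 32472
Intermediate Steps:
j(T) = T + 2*T² (j(T) = (T² + T²) + T = 2*T² + T = T + 2*T²)
(420 + 72)*(1*j(-6)) = (420 + 72)*(1*(-6*(1 + 2*(-6)))) = 492*(1*(-6*(1 - 12))) = 492*(1*(-6*(-11))) = 492*(1*66) = 492*66 = 32472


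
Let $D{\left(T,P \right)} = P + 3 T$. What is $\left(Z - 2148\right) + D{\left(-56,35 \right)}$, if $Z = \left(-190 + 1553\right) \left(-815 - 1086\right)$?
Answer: $-2593344$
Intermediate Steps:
$Z = -2591063$ ($Z = 1363 \left(-1901\right) = -2591063$)
$\left(Z - 2148\right) + D{\left(-56,35 \right)} = \left(-2591063 - 2148\right) + \left(35 + 3 \left(-56\right)\right) = -2593211 + \left(35 - 168\right) = -2593211 - 133 = -2593344$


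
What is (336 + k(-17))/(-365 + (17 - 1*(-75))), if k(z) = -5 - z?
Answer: -116/91 ≈ -1.2747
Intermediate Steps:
(336 + k(-17))/(-365 + (17 - 1*(-75))) = (336 + (-5 - 1*(-17)))/(-365 + (17 - 1*(-75))) = (336 + (-5 + 17))/(-365 + (17 + 75)) = (336 + 12)/(-365 + 92) = 348/(-273) = 348*(-1/273) = -116/91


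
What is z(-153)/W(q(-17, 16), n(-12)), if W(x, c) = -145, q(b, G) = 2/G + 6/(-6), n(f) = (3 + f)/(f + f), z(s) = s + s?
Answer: 306/145 ≈ 2.1103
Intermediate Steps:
z(s) = 2*s
n(f) = (3 + f)/(2*f) (n(f) = (3 + f)/((2*f)) = (3 + f)*(1/(2*f)) = (3 + f)/(2*f))
q(b, G) = -1 + 2/G (q(b, G) = 2/G + 6*(-1/6) = 2/G - 1 = -1 + 2/G)
z(-153)/W(q(-17, 16), n(-12)) = (2*(-153))/(-145) = -306*(-1/145) = 306/145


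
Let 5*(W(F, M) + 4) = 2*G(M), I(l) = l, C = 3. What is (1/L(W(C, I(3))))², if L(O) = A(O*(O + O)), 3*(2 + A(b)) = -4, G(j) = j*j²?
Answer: 9/100 ≈ 0.090000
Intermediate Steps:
G(j) = j³
W(F, M) = -4 + 2*M³/5 (W(F, M) = -4 + (2*M³)/5 = -4 + 2*M³/5)
A(b) = -10/3 (A(b) = -2 + (⅓)*(-4) = -2 - 4/3 = -10/3)
L(O) = -10/3
(1/L(W(C, I(3))))² = (1/(-10/3))² = (-3/10)² = 9/100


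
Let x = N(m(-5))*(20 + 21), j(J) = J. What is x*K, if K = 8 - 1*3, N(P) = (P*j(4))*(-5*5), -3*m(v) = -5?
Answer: -102500/3 ≈ -34167.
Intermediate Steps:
m(v) = 5/3 (m(v) = -1/3*(-5) = 5/3)
N(P) = -100*P (N(P) = (P*4)*(-5*5) = (4*P)*(-25) = -100*P)
K = 5 (K = 8 - 3 = 5)
x = -20500/3 (x = (-100*5/3)*(20 + 21) = -500/3*41 = -20500/3 ≈ -6833.3)
x*K = -20500/3*5 = -102500/3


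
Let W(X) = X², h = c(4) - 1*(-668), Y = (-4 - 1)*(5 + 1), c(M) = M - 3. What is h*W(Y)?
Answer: 602100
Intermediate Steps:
c(M) = -3 + M
Y = -30 (Y = -5*6 = -30)
h = 669 (h = (-3 + 4) - 1*(-668) = 1 + 668 = 669)
h*W(Y) = 669*(-30)² = 669*900 = 602100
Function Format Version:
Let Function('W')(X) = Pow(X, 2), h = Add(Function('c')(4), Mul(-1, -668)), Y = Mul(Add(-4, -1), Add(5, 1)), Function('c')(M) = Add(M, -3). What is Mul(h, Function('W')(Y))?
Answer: 602100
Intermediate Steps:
Function('c')(M) = Add(-3, M)
Y = -30 (Y = Mul(-5, 6) = -30)
h = 669 (h = Add(Add(-3, 4), Mul(-1, -668)) = Add(1, 668) = 669)
Mul(h, Function('W')(Y)) = Mul(669, Pow(-30, 2)) = Mul(669, 900) = 602100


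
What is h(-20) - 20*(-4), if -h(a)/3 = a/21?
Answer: 580/7 ≈ 82.857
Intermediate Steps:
h(a) = -a/7 (h(a) = -3*a/21 = -a/7)
h(-20) - 20*(-4) = -⅐*(-20) - 20*(-4) = 20/7 + 80 = 580/7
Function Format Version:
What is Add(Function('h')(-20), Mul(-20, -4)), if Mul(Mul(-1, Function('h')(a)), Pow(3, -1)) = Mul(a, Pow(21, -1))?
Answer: Rational(580, 7) ≈ 82.857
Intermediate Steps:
Function('h')(a) = Mul(Rational(-1, 7), a) (Function('h')(a) = Mul(-3, Mul(a, Pow(21, -1))) = Mul(-3, Mul(a, Rational(1, 21))) = Mul(-3, Mul(Rational(1, 21), a)) = Mul(Rational(-1, 7), a))
Add(Function('h')(-20), Mul(-20, -4)) = Add(Mul(Rational(-1, 7), -20), Mul(-20, -4)) = Add(Rational(20, 7), 80) = Rational(580, 7)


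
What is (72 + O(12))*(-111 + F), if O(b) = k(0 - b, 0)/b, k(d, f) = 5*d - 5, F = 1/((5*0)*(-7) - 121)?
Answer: -2683042/363 ≈ -7391.3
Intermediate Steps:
F = -1/121 (F = 1/(0*(-7) - 121) = 1/(0 - 121) = 1/(-121) = -1/121 ≈ -0.0082645)
k(d, f) = -5 + 5*d
O(b) = (-5 - 5*b)/b (O(b) = (-5 + 5*(0 - b))/b = (-5 + 5*(-b))/b = (-5 - 5*b)/b)
(72 + O(12))*(-111 + F) = (72 + (-5 - 5/12))*(-111 - 1/121) = (72 + (-5 - 5*1/12))*(-13432/121) = (72 + (-5 - 5/12))*(-13432/121) = (72 - 65/12)*(-13432/121) = (799/12)*(-13432/121) = -2683042/363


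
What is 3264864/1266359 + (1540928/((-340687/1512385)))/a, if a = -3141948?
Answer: 1611499553663700496/338884265584589271 ≈ 4.7553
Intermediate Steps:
3264864/1266359 + (1540928/((-340687/1512385)))/a = 3264864/1266359 + (1540928/((-340687/1512385)))/(-3141948) = 3264864*(1/1266359) + (1540928/((-340687*1/1512385)))*(-1/3141948) = 3264864/1266359 + (1540928/(-340687/1512385))*(-1/3141948) = 3264864/1266359 + (1540928*(-1512385/340687))*(-1/3141948) = 3264864/1266359 - 2330476393280/340687*(-1/3141948) = 3264864/1266359 + 582619098320/267605209569 = 1611499553663700496/338884265584589271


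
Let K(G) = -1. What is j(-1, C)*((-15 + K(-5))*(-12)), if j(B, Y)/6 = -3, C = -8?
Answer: -3456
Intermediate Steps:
j(B, Y) = -18 (j(B, Y) = 6*(-3) = -18)
j(-1, C)*((-15 + K(-5))*(-12)) = -18*(-15 - 1)*(-12) = -(-288)*(-12) = -18*192 = -3456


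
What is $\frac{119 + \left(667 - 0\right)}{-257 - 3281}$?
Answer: $- \frac{393}{1769} \approx -0.22216$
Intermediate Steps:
$\frac{119 + \left(667 - 0\right)}{-257 - 3281} = \frac{119 + \left(667 + \left(-8 + 8\right)\right)}{-3538} = \left(119 + \left(667 + 0\right)\right) \left(- \frac{1}{3538}\right) = \left(119 + 667\right) \left(- \frac{1}{3538}\right) = 786 \left(- \frac{1}{3538}\right) = - \frac{393}{1769}$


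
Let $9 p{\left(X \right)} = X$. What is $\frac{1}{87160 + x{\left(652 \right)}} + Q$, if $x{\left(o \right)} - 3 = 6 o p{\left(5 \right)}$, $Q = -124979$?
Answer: $- \frac{33495496808}{268009} \approx -1.2498 \cdot 10^{5}$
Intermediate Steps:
$p{\left(X \right)} = \frac{X}{9}$
$x{\left(o \right)} = 3 + \frac{10 o}{3}$ ($x{\left(o \right)} = 3 + 6 o \frac{1}{9} \cdot 5 = 3 + 6 o \frac{5}{9} = 3 + \frac{10 o}{3}$)
$\frac{1}{87160 + x{\left(652 \right)}} + Q = \frac{1}{87160 + \left(3 + \frac{10}{3} \cdot 652\right)} - 124979 = \frac{1}{87160 + \left(3 + \frac{6520}{3}\right)} - 124979 = \frac{1}{87160 + \frac{6529}{3}} - 124979 = \frac{1}{\frac{268009}{3}} - 124979 = \frac{3}{268009} - 124979 = - \frac{33495496808}{268009}$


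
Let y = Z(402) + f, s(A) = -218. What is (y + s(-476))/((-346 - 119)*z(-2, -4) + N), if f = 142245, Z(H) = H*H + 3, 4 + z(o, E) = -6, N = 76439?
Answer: 303634/81089 ≈ 3.7445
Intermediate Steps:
z(o, E) = -10 (z(o, E) = -4 - 6 = -10)
Z(H) = 3 + H² (Z(H) = H² + 3 = 3 + H²)
y = 303852 (y = (3 + 402²) + 142245 = (3 + 161604) + 142245 = 161607 + 142245 = 303852)
(y + s(-476))/((-346 - 119)*z(-2, -4) + N) = (303852 - 218)/((-346 - 119)*(-10) + 76439) = 303634/(-465*(-10) + 76439) = 303634/(4650 + 76439) = 303634/81089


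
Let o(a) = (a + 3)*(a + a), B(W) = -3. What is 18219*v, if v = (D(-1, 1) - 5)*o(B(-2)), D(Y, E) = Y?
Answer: 0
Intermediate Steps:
o(a) = 2*a*(3 + a) (o(a) = (3 + a)*(2*a) = 2*a*(3 + a))
v = 0 (v = (-1 - 5)*(2*(-3)*(3 - 3)) = -12*(-3)*0 = -6*0 = 0)
18219*v = 18219*0 = 0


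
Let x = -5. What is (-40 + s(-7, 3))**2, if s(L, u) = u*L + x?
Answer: 4356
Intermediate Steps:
s(L, u) = -5 + L*u (s(L, u) = u*L - 5 = L*u - 5 = -5 + L*u)
(-40 + s(-7, 3))**2 = (-40 + (-5 - 7*3))**2 = (-40 + (-5 - 21))**2 = (-40 - 26)**2 = (-66)**2 = 4356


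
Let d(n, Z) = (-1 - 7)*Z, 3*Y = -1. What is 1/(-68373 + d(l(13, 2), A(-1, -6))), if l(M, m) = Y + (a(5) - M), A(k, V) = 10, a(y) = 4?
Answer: -1/68453 ≈ -1.4609e-5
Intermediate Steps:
Y = -⅓ (Y = (⅓)*(-1) = -⅓ ≈ -0.33333)
l(M, m) = 11/3 - M (l(M, m) = -⅓ + (4 - M) = 11/3 - M)
d(n, Z) = -8*Z
1/(-68373 + d(l(13, 2), A(-1, -6))) = 1/(-68373 - 8*10) = 1/(-68373 - 80) = 1/(-68453) = -1/68453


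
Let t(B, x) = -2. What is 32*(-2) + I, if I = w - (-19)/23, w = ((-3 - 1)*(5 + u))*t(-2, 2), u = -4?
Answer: -1269/23 ≈ -55.174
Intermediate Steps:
w = 8 (w = ((-3 - 1)*(5 - 4))*(-2) = -4*1*(-2) = -4*(-2) = 8)
I = 203/23 (I = 8 - (-19)/23 = 8 - 1*(-19/23) = 8 + 19/23 = 203/23 ≈ 8.8261)
32*(-2) + I = 32*(-2) + 203/23 = -64 + 203/23 = -1269/23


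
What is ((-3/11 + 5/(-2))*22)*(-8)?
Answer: 488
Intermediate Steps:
((-3/11 + 5/(-2))*22)*(-8) = ((-3*1/11 + 5*(-½))*22)*(-8) = ((-3/11 - 5/2)*22)*(-8) = -61/22*22*(-8) = -61*(-8) = 488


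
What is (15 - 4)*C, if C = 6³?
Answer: 2376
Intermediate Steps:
C = 216
(15 - 4)*C = (15 - 4)*216 = 11*216 = 2376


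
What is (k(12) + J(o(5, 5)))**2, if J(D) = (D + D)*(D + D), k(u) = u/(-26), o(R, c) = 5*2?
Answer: 26977636/169 ≈ 1.5963e+5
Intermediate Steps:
o(R, c) = 10
k(u) = -u/26 (k(u) = u*(-1/26) = -u/26)
J(D) = 4*D**2 (J(D) = (2*D)*(2*D) = 4*D**2)
(k(12) + J(o(5, 5)))**2 = (-1/26*12 + 4*10**2)**2 = (-6/13 + 4*100)**2 = (-6/13 + 400)**2 = (5194/13)**2 = 26977636/169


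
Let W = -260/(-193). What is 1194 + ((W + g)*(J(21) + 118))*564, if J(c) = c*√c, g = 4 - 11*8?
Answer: -1061407062/193 - 188935488*√21/193 ≈ -9.9856e+6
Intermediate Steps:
g = -84 (g = 4 - 88 = -84)
W = 260/193 (W = -260*(-1/193) = 260/193 ≈ 1.3472)
J(c) = c^(3/2)
1194 + ((W + g)*(J(21) + 118))*564 = 1194 + ((260/193 - 84)*(21^(3/2) + 118))*564 = 1194 - 15952*(21*√21 + 118)/193*564 = 1194 - 15952*(118 + 21*√21)/193*564 = 1194 + (-1882336/193 - 334992*√21/193)*564 = 1194 + (-1061637504/193 - 188935488*√21/193) = -1061407062/193 - 188935488*√21/193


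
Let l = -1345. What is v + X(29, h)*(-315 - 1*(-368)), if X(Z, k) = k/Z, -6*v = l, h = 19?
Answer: 45047/174 ≈ 258.89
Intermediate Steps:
v = 1345/6 (v = -⅙*(-1345) = 1345/6 ≈ 224.17)
v + X(29, h)*(-315 - 1*(-368)) = 1345/6 + (19/29)*(-315 - 1*(-368)) = 1345/6 + (19*(1/29))*(-315 + 368) = 1345/6 + (19/29)*53 = 1345/6 + 1007/29 = 45047/174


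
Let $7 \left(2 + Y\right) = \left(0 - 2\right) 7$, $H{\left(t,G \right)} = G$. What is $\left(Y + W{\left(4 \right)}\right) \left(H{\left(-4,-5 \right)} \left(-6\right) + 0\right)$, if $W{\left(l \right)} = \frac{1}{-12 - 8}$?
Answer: $- \frac{243}{2} \approx -121.5$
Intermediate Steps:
$W{\left(l \right)} = - \frac{1}{20}$ ($W{\left(l \right)} = \frac{1}{-20} = - \frac{1}{20}$)
$Y = -4$ ($Y = -2 + \frac{\left(0 - 2\right) 7}{7} = -2 + \frac{\left(-2\right) 7}{7} = -2 + \frac{1}{7} \left(-14\right) = -2 - 2 = -4$)
$\left(Y + W{\left(4 \right)}\right) \left(H{\left(-4,-5 \right)} \left(-6\right) + 0\right) = \left(-4 - \frac{1}{20}\right) \left(\left(-5\right) \left(-6\right) + 0\right) = - \frac{81 \left(30 + 0\right)}{20} = \left(- \frac{81}{20}\right) 30 = - \frac{243}{2}$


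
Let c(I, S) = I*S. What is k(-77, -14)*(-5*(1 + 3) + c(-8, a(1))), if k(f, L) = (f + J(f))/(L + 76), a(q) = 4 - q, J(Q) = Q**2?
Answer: -128744/31 ≈ -4153.0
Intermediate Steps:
k(f, L) = (f + f**2)/(76 + L) (k(f, L) = (f + f**2)/(L + 76) = (f + f**2)/(76 + L))
k(-77, -14)*(-5*(1 + 3) + c(-8, a(1))) = (-77*(1 - 77)/(76 - 14))*(-5*(1 + 3) - 8*(4 - 1*1)) = (-77*(-76)/62)*(-5*4 - 8*(4 - 1)) = (-77*1/62*(-76))*(-20 - 8*3) = 2926*(-20 - 24)/31 = (2926/31)*(-44) = -128744/31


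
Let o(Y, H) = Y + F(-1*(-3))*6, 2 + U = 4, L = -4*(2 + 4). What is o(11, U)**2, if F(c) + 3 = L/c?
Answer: 3025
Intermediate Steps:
L = -24 (L = -4*6 = -24)
F(c) = -3 - 24/c
U = 2 (U = -2 + 4 = 2)
o(Y, H) = -66 + Y (o(Y, H) = Y + (-3 - 24/((-1*(-3))))*6 = Y + (-3 - 24/3)*6 = Y + (-3 - 24*1/3)*6 = Y + (-3 - 8)*6 = Y - 11*6 = Y - 66 = -66 + Y)
o(11, U)**2 = (-66 + 11)**2 = (-55)**2 = 3025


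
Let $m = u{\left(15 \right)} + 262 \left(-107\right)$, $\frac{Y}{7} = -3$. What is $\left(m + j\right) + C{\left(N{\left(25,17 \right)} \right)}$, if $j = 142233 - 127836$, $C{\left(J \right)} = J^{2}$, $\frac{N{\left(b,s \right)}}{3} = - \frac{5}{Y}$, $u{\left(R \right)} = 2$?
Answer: $- \frac{668090}{49} \approx -13634.0$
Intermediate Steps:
$Y = -21$ ($Y = 7 \left(-3\right) = -21$)
$N{\left(b,s \right)} = \frac{5}{7}$ ($N{\left(b,s \right)} = 3 \left(- \frac{5}{-21}\right) = 3 \left(\left(-5\right) \left(- \frac{1}{21}\right)\right) = 3 \cdot \frac{5}{21} = \frac{5}{7}$)
$m = -28032$ ($m = 2 + 262 \left(-107\right) = 2 - 28034 = -28032$)
$j = 14397$ ($j = 142233 - 127836 = 14397$)
$\left(m + j\right) + C{\left(N{\left(25,17 \right)} \right)} = \left(-28032 + 14397\right) + \left(\frac{5}{7}\right)^{2} = -13635 + \frac{25}{49} = - \frac{668090}{49}$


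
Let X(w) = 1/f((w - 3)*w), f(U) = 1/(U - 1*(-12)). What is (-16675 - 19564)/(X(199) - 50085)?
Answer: 36239/11069 ≈ 3.2739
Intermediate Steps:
f(U) = 1/(12 + U) (f(U) = 1/(U + 12) = 1/(12 + U))
X(w) = 12 + w*(-3 + w) (X(w) = 1/(1/(12 + (w - 3)*w)) = 1/(1/(12 + (-3 + w)*w)) = 1/(1/(12 + w*(-3 + w))) = 12 + w*(-3 + w))
(-16675 - 19564)/(X(199) - 50085) = (-16675 - 19564)/((12 + 199*(-3 + 199)) - 50085) = -36239/((12 + 199*196) - 50085) = -36239/((12 + 39004) - 50085) = -36239/(39016 - 50085) = -36239/(-11069) = -36239*(-1/11069) = 36239/11069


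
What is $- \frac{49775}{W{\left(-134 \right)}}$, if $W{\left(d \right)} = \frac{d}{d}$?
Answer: $-49775$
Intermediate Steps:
$W{\left(d \right)} = 1$
$- \frac{49775}{W{\left(-134 \right)}} = - \frac{49775}{1} = \left(-49775\right) 1 = -49775$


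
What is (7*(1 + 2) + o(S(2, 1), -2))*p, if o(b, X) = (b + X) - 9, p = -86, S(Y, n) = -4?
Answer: -516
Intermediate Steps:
o(b, X) = -9 + X + b (o(b, X) = (X + b) - 9 = -9 + X + b)
(7*(1 + 2) + o(S(2, 1), -2))*p = (7*(1 + 2) + (-9 - 2 - 4))*(-86) = (7*3 - 15)*(-86) = (21 - 15)*(-86) = 6*(-86) = -516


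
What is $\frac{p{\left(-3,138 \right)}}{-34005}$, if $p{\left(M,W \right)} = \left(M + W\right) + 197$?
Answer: $- \frac{332}{34005} \approx -0.0097633$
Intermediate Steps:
$p{\left(M,W \right)} = 197 + M + W$
$\frac{p{\left(-3,138 \right)}}{-34005} = \frac{197 - 3 + 138}{-34005} = 332 \left(- \frac{1}{34005}\right) = - \frac{332}{34005}$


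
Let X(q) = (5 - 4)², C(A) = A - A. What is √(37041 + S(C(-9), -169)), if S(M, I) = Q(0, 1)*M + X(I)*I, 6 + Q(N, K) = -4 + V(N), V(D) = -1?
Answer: 2*√9218 ≈ 192.02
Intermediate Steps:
C(A) = 0
X(q) = 1 (X(q) = 1² = 1)
Q(N, K) = -11 (Q(N, K) = -6 + (-4 - 1) = -6 - 5 = -11)
S(M, I) = I - 11*M (S(M, I) = -11*M + 1*I = -11*M + I = I - 11*M)
√(37041 + S(C(-9), -169)) = √(37041 + (-169 - 11*0)) = √(37041 + (-169 + 0)) = √(37041 - 169) = √36872 = 2*√9218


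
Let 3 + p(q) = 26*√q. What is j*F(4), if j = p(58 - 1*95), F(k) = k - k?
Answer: 0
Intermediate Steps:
F(k) = 0
p(q) = -3 + 26*√q
j = -3 + 26*I*√37 (j = -3 + 26*√(58 - 1*95) = -3 + 26*√(58 - 95) = -3 + 26*√(-37) = -3 + 26*(I*√37) = -3 + 26*I*√37 ≈ -3.0 + 158.15*I)
j*F(4) = (-3 + 26*I*√37)*0 = 0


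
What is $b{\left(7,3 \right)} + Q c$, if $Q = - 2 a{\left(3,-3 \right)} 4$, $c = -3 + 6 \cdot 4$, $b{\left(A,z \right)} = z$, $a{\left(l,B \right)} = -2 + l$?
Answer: $-165$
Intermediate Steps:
$c = 21$ ($c = -3 + 24 = 21$)
$Q = -8$ ($Q = - 2 \left(-2 + 3\right) 4 = \left(-2\right) 1 \cdot 4 = \left(-2\right) 4 = -8$)
$b{\left(7,3 \right)} + Q c = 3 - 168 = -165$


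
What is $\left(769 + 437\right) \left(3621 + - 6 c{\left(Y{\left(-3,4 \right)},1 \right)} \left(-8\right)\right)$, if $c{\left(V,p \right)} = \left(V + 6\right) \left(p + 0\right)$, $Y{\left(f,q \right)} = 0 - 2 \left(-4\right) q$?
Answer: $6566670$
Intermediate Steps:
$Y{\left(f,q \right)} = 8 q$ ($Y{\left(f,q \right)} = 0 - - 8 q = 0 + 8 q = 8 q$)
$c{\left(V,p \right)} = p \left(6 + V\right)$ ($c{\left(V,p \right)} = \left(6 + V\right) p = p \left(6 + V\right)$)
$\left(769 + 437\right) \left(3621 + - 6 c{\left(Y{\left(-3,4 \right)},1 \right)} \left(-8\right)\right) = \left(769 + 437\right) \left(3621 + - 6 \cdot 1 \left(6 + 8 \cdot 4\right) \left(-8\right)\right) = 1206 \left(3621 + - 6 \cdot 1 \left(6 + 32\right) \left(-8\right)\right) = 1206 \left(3621 + - 6 \cdot 1 \cdot 38 \left(-8\right)\right) = 1206 \left(3621 + \left(-6\right) 38 \left(-8\right)\right) = 1206 \left(3621 - -1824\right) = 1206 \left(3621 + 1824\right) = 1206 \cdot 5445 = 6566670$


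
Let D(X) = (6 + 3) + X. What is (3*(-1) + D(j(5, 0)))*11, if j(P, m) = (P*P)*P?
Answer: 1441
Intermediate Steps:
j(P, m) = P**3 (j(P, m) = P**2*P = P**3)
D(X) = 9 + X
(3*(-1) + D(j(5, 0)))*11 = (3*(-1) + (9 + 5**3))*11 = (-3 + (9 + 125))*11 = (-3 + 134)*11 = 131*11 = 1441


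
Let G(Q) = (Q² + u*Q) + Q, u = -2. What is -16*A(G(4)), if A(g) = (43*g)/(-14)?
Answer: 4128/7 ≈ 589.71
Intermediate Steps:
G(Q) = Q² - Q (G(Q) = (Q² - 2*Q) + Q = Q² - Q)
A(g) = -43*g/14 (A(g) = (43*g)*(-1/14) = -43*g/14)
-16*A(G(4)) = -(-344)*4*(-1 + 4)/7 = -(-344)*4*3/7 = -(-344)*12/7 = -16*(-258/7) = 4128/7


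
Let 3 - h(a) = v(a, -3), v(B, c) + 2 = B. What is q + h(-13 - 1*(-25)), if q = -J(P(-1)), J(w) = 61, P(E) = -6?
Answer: -68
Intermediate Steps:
v(B, c) = -2 + B
h(a) = 5 - a (h(a) = 3 - (-2 + a) = 3 + (2 - a) = 5 - a)
q = -61 (q = -1*61 = -61)
q + h(-13 - 1*(-25)) = -61 + (5 - (-13 - 1*(-25))) = -61 + (5 - (-13 + 25)) = -61 + (5 - 1*12) = -61 + (5 - 12) = -61 - 7 = -68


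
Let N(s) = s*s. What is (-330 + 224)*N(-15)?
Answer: -23850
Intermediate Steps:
N(s) = s**2
(-330 + 224)*N(-15) = (-330 + 224)*(-15)**2 = -106*225 = -23850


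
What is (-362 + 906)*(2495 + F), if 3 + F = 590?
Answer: 1676608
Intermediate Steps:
F = 587 (F = -3 + 590 = 587)
(-362 + 906)*(2495 + F) = (-362 + 906)*(2495 + 587) = 544*3082 = 1676608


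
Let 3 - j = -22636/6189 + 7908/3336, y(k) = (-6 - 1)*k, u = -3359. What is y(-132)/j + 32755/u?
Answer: 5098476686407/24775590997 ≈ 205.79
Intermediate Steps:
y(k) = -7*k
j = 7375883/1720542 (j = 3 - (-22636/6189 + 7908/3336) = 3 - (-22636*1/6189 + 7908*(1/3336)) = 3 - (-22636/6189 + 659/278) = 3 - 1*(-2214257/1720542) = 3 + 2214257/1720542 = 7375883/1720542 ≈ 4.2870)
y(-132)/j + 32755/u = (-7*(-132))/(7375883/1720542) + 32755/(-3359) = 924*(1720542/7375883) + 32755*(-1/3359) = 1589780808/7375883 - 32755/3359 = 5098476686407/24775590997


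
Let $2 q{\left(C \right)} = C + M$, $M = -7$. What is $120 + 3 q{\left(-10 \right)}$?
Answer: $\frac{189}{2} \approx 94.5$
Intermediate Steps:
$q{\left(C \right)} = - \frac{7}{2} + \frac{C}{2}$ ($q{\left(C \right)} = \frac{C - 7}{2} = \frac{-7 + C}{2} = - \frac{7}{2} + \frac{C}{2}$)
$120 + 3 q{\left(-10 \right)} = 120 + 3 \left(- \frac{7}{2} + \frac{1}{2} \left(-10\right)\right) = 120 + 3 \left(- \frac{7}{2} - 5\right) = 120 + 3 \left(- \frac{17}{2}\right) = 120 - \frac{51}{2} = \frac{189}{2}$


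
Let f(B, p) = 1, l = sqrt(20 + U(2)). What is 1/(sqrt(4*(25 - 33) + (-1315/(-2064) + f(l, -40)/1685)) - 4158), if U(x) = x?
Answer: -187803360/780887787413 - 4*I*sqrt(23708661556965)/60128359630801 ≈ -0.0002405 - 3.2392e-7*I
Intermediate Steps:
l = sqrt(22) (l = sqrt(20 + 2) = sqrt(22) ≈ 4.6904)
1/(sqrt(4*(25 - 33) + (-1315/(-2064) + f(l, -40)/1685)) - 4158) = 1/(sqrt(4*(25 - 33) + (-1315/(-2064) + 1/1685)) - 4158) = 1/(sqrt(4*(-8) + (-1315*(-1/2064) + 1*(1/1685))) - 4158) = 1/(sqrt(-32 + (1315/2064 + 1/1685)) - 4158) = 1/(sqrt(-32 + 2217839/3477840) - 4158) = 1/(sqrt(-109073041/3477840) - 4158) = 1/(I*sqrt(23708661556965)/869460 - 4158) = 1/(-4158 + I*sqrt(23708661556965)/869460)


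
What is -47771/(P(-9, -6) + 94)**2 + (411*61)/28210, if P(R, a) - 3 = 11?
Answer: -527595883/164520720 ≈ -3.2069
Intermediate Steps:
P(R, a) = 14 (P(R, a) = 3 + 11 = 14)
-47771/(P(-9, -6) + 94)**2 + (411*61)/28210 = -47771/(14 + 94)**2 + (411*61)/28210 = -47771/(108**2) + 25071*(1/28210) = -47771/11664 + 25071/28210 = -527595883/164520720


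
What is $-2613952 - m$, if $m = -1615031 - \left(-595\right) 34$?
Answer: $-1019151$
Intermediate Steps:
$m = -1594801$ ($m = -1615031 - -20230 = -1615031 + 20230 = -1594801$)
$-2613952 - m = -2613952 - -1594801 = -2613952 + 1594801 = -1019151$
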